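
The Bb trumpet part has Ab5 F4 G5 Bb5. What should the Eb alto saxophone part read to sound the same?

Eb6 C5 D6 F6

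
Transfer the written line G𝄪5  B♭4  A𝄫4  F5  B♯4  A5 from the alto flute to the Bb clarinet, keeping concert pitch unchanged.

E##5 G4 Fb4 D5 G##4 F#5

First find concert pitch: the alto flute sounds a perfect fourth below written, so G𝄪5 B♭4 A𝄫4 F5 B♯4 A5 sounds D##5 F4 Ebb4 C5 F##4 E5.
Then write for Bb clarinet: it sounds a major second below written, so the part must be a major second above concert.
D##5 → E##5
F4 → G4
Ebb4 → Fb4
C5 → D5
F##4 → G##4
E5 → F#5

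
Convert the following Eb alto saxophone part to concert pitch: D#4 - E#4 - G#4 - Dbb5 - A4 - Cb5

Written C4 on the Eb alto saxophone sounds as Eb3, a major sixth lower; apply that shift to every note.
D#4 -> F#3
E#4 -> G#3
G#4 -> B3
Dbb5 -> Fbb4
A4 -> C4
Cb5 -> Ebb4

F#3 G#3 B3 Fbb4 C4 Ebb4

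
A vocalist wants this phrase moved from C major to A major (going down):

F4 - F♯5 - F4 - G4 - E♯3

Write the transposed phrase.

From C down to A is a minor third; apply that to each pitch.
F4 becomes D4
F#5 becomes D#5
F4 becomes D4
G4 becomes E4
E#3 becomes C##3

D4 D#5 D4 E4 C##3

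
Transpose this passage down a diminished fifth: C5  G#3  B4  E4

F#4 C##3 E#4 A#3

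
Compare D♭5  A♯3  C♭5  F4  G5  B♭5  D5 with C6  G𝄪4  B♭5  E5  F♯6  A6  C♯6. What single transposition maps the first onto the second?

Take the first pair: Db5 → C6. D to C spans 7 letter names, so the interval is some kind of seventh.
Db5 to C6 is 11 semitones, which makes it a major seventh; the second version is higher, so the direction is up.
Checking another pair — D5 → C#6 — gives the same interval.

up a major seventh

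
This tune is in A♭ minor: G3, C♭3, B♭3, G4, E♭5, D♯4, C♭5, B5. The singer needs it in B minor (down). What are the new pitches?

A♭ minor to B minor down is a diminished seventh, so every note moves down by that interval.
G3 -> A#2
Cb3 -> D2
Bb3 -> C#3
G4 -> A#3
Eb5 -> F#4
D#4 -> E##3
Cb5 -> D4
B5 -> C##5

A#2 D2 C#3 A#3 F#4 E##3 D4 C##5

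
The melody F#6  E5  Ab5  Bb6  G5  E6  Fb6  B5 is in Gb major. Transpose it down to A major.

G##5 F##4 B4 C#6 A#4 F##5 G5 C##5

From Gb down to A is a diminished seventh; apply that to each pitch.
F#6 to G##5
E5 to F##4
Ab5 to B4
Bb6 to C#6
G5 to A#4
E6 to F##5
Fb6 to G5
B5 to C##5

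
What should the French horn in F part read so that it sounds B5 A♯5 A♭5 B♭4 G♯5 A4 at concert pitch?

F#6 E#6 Eb6 F5 D#6 E5

The French horn in F sounds a perfect fifth below written, so the written part must be a perfect fifth above concert — transpose each note up.
B5 -> F#6
A#5 -> E#6
Ab5 -> Eb6
Bb4 -> F5
G#5 -> D#6
A4 -> E5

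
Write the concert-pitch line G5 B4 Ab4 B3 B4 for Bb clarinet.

A5 C#5 Bb4 C#4 C#5

The Bb clarinet sounds a major second below written, so the written part must be a major second above concert — transpose each note up.
G5 to A5
B4 to C#5
Ab4 to Bb4
B3 to C#4
B4 to C#5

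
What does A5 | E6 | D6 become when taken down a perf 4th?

A perfect fourth down from A5 gives E5.
A perfect fourth down from E6 gives B5.
D6 down a perfect fourth is A5.

E5 B5 A5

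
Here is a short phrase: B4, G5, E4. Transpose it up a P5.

F#5 D6 B4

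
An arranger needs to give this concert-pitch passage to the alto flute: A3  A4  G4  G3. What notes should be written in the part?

D4 D5 C5 C4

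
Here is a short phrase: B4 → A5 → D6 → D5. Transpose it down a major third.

G4 F5 Bb5 Bb4

A major third down from B4 gives G4.
A major third down from A5 gives F5.
D6: a third down reaches B, and 4 semitones makes it Bb5.
D5: a third down reaches B, and 4 semitones makes it Bb4.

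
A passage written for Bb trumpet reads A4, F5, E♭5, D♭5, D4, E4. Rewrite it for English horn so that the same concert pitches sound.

First find concert pitch: the Bb trumpet sounds a major second below written, so A4 F5 E♭5 D♭5 D4 E4 sounds G4 Eb5 Db5 Cb5 C4 D4.
Then write for English horn: it sounds a perfect fifth below written, so the part must be a perfect fifth above concert.
G4 → D5
Eb5 → Bb5
Db5 → Ab5
Cb5 → Gb5
C4 → G4
D4 → A4

D5 Bb5 Ab5 Gb5 G4 A4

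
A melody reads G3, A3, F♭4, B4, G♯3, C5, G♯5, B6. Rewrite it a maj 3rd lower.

Eb3 F3 Dbb4 G4 E3 Ab4 E5 G6

G3 -> Eb3
A3 -> F3
Fb4 -> Dbb4
B4 -> G4
G#3 -> E3
C5 -> Ab4
G#5 -> E5
B6 -> G6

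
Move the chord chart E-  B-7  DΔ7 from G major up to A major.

F#- C#-7 EΔ7

G major up to A major is a major second; each chord root moves by that interval while the quality stays the same.
E-: root E up a major second → F#, giving F#-.
B-7: root B up a major second → C#, giving C#-7.
DΔ7: root D up a major second → E, giving EΔ7.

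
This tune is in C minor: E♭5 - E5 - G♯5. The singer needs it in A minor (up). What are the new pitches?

C6 C#6 E#6

From C up to A is a major sixth; apply that to each pitch.
Eb5 → C6
E5 → C#6
G#5 → E#6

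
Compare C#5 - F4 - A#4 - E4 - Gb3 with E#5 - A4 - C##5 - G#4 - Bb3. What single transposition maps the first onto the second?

Take the first pair: C#5 → E#5. C to E spans 3 letter names, so the interval is some kind of third.
C#5 to E#5 is 4 semitones, which makes it a major third; the second version is higher, so the direction is up.
Checking another pair — Gb3 → Bb3 — gives the same interval.

up a major third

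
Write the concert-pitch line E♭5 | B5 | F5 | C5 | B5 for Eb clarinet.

C5 G#5 D5 A4 G#5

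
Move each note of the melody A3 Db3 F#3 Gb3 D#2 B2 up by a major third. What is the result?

C#4 F3 A#3 Bb3 F##2 D#3

A3 to C#4
Db3 to F3
F#3 to A#3
Gb3 to Bb3
D#2 to F##2
B2 to D#3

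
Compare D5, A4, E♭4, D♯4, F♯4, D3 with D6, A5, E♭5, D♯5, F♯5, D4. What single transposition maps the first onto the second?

From D5 to D6 is 8 letter names — an octave of some quality.
D5 to D6 is 12 semitones, which makes it a perfect octave; the second version is higher, so the direction is up.
Checking another pair — D3 → D4 — gives the same interval.

up a perfect octave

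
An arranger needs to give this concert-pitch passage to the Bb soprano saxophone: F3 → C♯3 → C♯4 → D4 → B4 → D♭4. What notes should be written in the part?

Written C4 sounds as Bb3 on the Bb soprano saxophone, so concert pitches are written a major second up.
F3 to G3
C#3 to D#3
C#4 to D#4
D4 to E4
B4 to C#5
Db4 to Eb4

G3 D#3 D#4 E4 C#5 Eb4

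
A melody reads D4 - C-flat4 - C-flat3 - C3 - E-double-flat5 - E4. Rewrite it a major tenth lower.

D4 down a major tenth is Bb2.
A major tenth down from Cb4 gives Abb2.
A major tenth down from Cb3 gives Abb1.
C3 down a major tenth is Ab1.
A major tenth down from Ebb5 gives Cbb4.
E4: a tenth down reaches C, and 16 semitones makes it C3.

Bb2 Abb2 Abb1 Ab1 Cbb4 C3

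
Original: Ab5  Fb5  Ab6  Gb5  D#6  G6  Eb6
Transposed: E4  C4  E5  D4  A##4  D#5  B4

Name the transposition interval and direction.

down a diminished eleventh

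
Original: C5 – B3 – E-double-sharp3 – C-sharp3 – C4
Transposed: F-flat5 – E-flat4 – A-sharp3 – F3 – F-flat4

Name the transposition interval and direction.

Take the first pair: C5 → Fb5. C to F spans 4 letter names, so the interval is some kind of fourth.
C5 to Fb5 is 4 semitones, which makes it a diminished fourth; the second version is higher, so the direction is up.
Checking another pair — C4 → Fb4 — gives the same interval.

up a diminished fourth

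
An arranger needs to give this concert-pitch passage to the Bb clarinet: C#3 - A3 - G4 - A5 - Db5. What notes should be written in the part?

D#3 B3 A4 B5 Eb5

Written C4 sounds as Bb3 on the Bb clarinet, so concert pitches are written a major second up.
C#3 → D#3
A3 → B3
G4 → A4
A5 → B5
Db5 → Eb5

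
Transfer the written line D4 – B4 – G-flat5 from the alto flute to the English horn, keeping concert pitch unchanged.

E4 C#5 Ab5

First find concert pitch: the alto flute sounds a perfect fourth below written, so D4 B4 G-flat5 sounds A3 F#4 Db5.
Then write for English horn: it sounds a perfect fifth below written, so the part must be a perfect fifth above concert.
A3 → E4
F#4 → C#5
Db5 → Ab5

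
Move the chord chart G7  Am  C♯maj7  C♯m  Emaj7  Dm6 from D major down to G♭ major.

Cb7 Dbm Fmaj7 Fm Abmaj7 Gbm6

D major down to G♭ major is an augmented fifth; each chord root moves by that interval while the quality stays the same.
G7: root G down an augmented fifth → Cb, giving Cb7.
Am: root A down an augmented fifth → Db, giving Dbm.
C♯maj7: root C♯ down an augmented fifth → F, giving Fmaj7.
C♯m: root C♯ down an augmented fifth → F, giving Fm.
Emaj7: root E down an augmented fifth → Ab, giving Abmaj7.
Dm6: root D down an augmented fifth → Gb, giving Gbm6.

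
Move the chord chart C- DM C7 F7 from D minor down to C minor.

D minor down to C minor is a major second; each chord root moves by that interval while the quality stays the same.
C-: root C down a major second → Bb, giving Bb-.
DM: root D down a major second → C, giving CM.
C7: root C down a major second → Bb, giving Bb7.
F7: root F down a major second → Eb, giving Eb7.

Bb- CM Bb7 Eb7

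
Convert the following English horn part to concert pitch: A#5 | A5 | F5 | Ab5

D#5 D5 Bb4 Db5

Written C4 on the English horn sounds as F3, a perfect fifth lower; apply that shift to every note.
A#5 to D#5
A5 to D5
F5 to Bb4
Ab5 to Db5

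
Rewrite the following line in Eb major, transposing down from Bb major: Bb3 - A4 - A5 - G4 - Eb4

Eb3 D4 D5 C4 Ab3

Bb major to Eb major down is a perfect fifth, so every note moves down by that interval.
Bb3 gives Eb3
A4 gives D4
A5 gives D5
G4 gives C4
Eb4 gives Ab3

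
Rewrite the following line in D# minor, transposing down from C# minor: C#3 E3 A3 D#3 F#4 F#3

D#2 F#2 B2 E#2 G#3 G#2

C# minor to D# minor down is a minor seventh, so every note moves down by that interval.
C#3 gives D#2
E3 gives F#2
A3 gives B2
D#3 gives E#2
F#4 gives G#3
F#3 gives G#2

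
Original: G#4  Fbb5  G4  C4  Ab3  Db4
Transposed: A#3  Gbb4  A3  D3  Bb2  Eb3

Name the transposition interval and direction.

down a minor seventh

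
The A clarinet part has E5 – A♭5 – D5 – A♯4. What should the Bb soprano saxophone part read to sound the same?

D#5 G5 C#5 G##4

First find concert pitch: the A clarinet sounds a minor third below written, so E5 A♭5 D5 A♯4 sounds C#5 F5 B4 F##4.
Then write for Bb soprano saxophone: it sounds a major second below written, so the part must be a major second above concert.
C#5 → D#5
F5 → G5
B4 → C#5
F##4 → G##4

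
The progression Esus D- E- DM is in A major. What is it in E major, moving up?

Bsus A- B- AM

A major up to E major is a perfect fifth; each chord root moves by that interval while the quality stays the same.
Esus: root E up a perfect fifth → B, giving Bsus.
D-: root D up a perfect fifth → A, giving A-.
E-: root E up a perfect fifth → B, giving B-.
DM: root D up a perfect fifth → A, giving AM.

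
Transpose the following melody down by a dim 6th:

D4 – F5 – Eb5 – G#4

F##3 A#4 G#4 B##3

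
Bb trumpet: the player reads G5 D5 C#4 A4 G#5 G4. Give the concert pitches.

The Bb trumpet sounds a major second below written, so transpose each written note down a major second.
G5 → F5
D5 → C5
C#4 → B3
A4 → G4
G#5 → F#5
G4 → F4

F5 C5 B3 G4 F#5 F4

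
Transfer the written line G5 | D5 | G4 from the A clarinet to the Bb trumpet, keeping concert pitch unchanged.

F#5 C#5 F#4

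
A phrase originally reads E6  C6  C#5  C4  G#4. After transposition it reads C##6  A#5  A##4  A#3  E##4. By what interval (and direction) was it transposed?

down a diminished third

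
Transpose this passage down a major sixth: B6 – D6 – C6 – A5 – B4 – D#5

D6 F5 Eb5 C5 D4 F#4

A major sixth down from B6 gives D6.
D6: a sixth down reaches F, and 9 semitones makes it F5.
C6: a sixth down reaches E, and 9 semitones makes it Eb5.
A5 down a major sixth is C5.
A major sixth down from B4 gives D4.
D#5 down a major sixth is F#4.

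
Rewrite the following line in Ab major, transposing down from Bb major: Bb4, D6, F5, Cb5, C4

Ab4 C6 Eb5 Bbb4 Bb3

From Bb down to Ab is a major second; apply that to each pitch.
Bb4 to Ab4
D6 to C6
F5 to Eb5
Cb5 to Bbb4
C4 to Bb3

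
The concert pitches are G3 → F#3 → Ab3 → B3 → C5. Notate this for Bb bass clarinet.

The Bb bass clarinet sounds a major ninth below written, so the written part must be a major ninth above concert — transpose each note up.
G3 becomes A4
F#3 becomes G#4
Ab3 becomes Bb4
B3 becomes C#5
C5 becomes D6

A4 G#4 Bb4 C#5 D6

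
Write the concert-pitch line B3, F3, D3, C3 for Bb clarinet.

C#4 G3 E3 D3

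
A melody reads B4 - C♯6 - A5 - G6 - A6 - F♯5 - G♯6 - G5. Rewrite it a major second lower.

A4 B5 G5 F6 G6 E5 F#6 F5

B4 → A4
C#6 → B5
A5 → G5
G6 → F6
A6 → G6
F#5 → E5
G#6 → F#6
G5 → F5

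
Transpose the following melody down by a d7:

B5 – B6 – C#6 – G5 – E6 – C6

B5: a seventh down reaches C, and 9 semitones makes it C##5.
B6 down a diminished seventh is C##6.
C#6: a seventh down reaches D, and 9 semitones makes it D##5.
G5 down a diminished seventh is A#4.
E6 down a diminished seventh is F##5.
C6: a seventh down reaches D, and 9 semitones makes it D#5.

C##5 C##6 D##5 A#4 F##5 D#5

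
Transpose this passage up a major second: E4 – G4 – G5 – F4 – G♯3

E4 -> F#4
G4 -> A4
G5 -> A5
F4 -> G4
G#3 -> A#3

F#4 A4 A5 G4 A#3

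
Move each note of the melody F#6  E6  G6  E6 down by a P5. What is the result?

B5 A5 C6 A5

F#6 down a perfect fifth is B5.
A perfect fifth down from E6 gives A5.
G6: a fifth down reaches C, and 7 semitones makes it C6.
A perfect fifth down from E6 gives A5.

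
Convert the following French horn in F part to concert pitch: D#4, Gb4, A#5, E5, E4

G#3 Cb4 D#5 A4 A3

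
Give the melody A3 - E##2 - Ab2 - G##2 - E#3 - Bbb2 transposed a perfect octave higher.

A4 E##3 Ab3 G##3 E#4 Bbb3

A3: an octave up reaches A, and 12 semitones makes it A4.
A perfect octave up from E##2 gives E##3.
Ab2 up a perfect octave is Ab3.
A perfect octave up from G##2 gives G##3.
A perfect octave up from E#3 gives E#4.
A perfect octave up from Bbb2 gives Bbb3.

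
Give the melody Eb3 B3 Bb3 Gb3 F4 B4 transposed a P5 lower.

Ab2 E3 Eb3 Cb3 Bb3 E4

Eb3 to Ab2
B3 to E3
Bb3 to Eb3
Gb3 to Cb3
F4 to Bb3
B4 to E4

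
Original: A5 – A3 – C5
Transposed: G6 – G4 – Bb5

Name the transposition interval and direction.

up a minor seventh

Take the first pair: A5 → G6. A to G spans 7 letter names, so the interval is some kind of seventh.
A5 to G6 is 10 semitones, which makes it a minor seventh; the second version is higher, so the direction is up.
Checking another pair — C5 → Bb5 — gives the same interval.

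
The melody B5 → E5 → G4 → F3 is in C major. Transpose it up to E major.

C major to E major up is a major third, so every note moves up by that interval.
B5 becomes D#6
E5 becomes G#5
G4 becomes B4
F3 becomes A3

D#6 G#5 B4 A3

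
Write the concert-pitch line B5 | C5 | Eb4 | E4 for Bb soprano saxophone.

C#6 D5 F4 F#4

The Bb soprano saxophone sounds a major second below written, so the written part must be a major second above concert — transpose each note up.
B5 to C#6
C5 to D5
Eb4 to F4
E4 to F#4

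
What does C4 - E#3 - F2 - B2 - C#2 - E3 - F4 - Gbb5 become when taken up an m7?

Bb4 D#4 Eb3 A3 B2 D4 Eb5 Fbb6

C4 to Bb4
E#3 to D#4
F2 to Eb3
B2 to A3
C#2 to B2
E3 to D4
F4 to Eb5
Gbb5 to Fbb6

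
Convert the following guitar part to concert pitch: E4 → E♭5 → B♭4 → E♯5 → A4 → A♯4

Written C4 on the guitar sounds as C3, a perfect octave lower; apply that shift to every note.
E4 becomes E3
Eb5 becomes Eb4
Bb4 becomes Bb3
E#5 becomes E#4
A4 becomes A3
A#4 becomes A#3

E3 Eb4 Bb3 E#4 A3 A#3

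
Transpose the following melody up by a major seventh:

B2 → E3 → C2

B2 up a major seventh is A#3.
E3: a seventh up reaches D, and 11 semitones makes it D#4.
C2: a seventh up reaches B, and 11 semitones makes it B2.

A#3 D#4 B2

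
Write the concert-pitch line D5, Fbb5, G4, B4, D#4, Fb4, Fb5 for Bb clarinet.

E5 Gbb5 A4 C#5 E#4 Gb4 Gb5

Written C4 sounds as Bb3 on the Bb clarinet, so concert pitches are written a major second up.
D5 to E5
Fbb5 to Gbb5
G4 to A4
B4 to C#5
D#4 to E#4
Fb4 to Gb4
Fb5 to Gb5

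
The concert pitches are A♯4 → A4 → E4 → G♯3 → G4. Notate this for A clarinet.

The A clarinet sounds a minor third below written, so the written part must be a minor third above concert — transpose each note up.
A#4 -> C#5
A4 -> C5
E4 -> G4
G#3 -> B3
G4 -> Bb4

C#5 C5 G4 B3 Bb4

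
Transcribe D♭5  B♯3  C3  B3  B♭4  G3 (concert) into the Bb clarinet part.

Eb5 C##4 D3 C#4 C5 A3

The Bb clarinet sounds a major second below written, so the written part must be a major second above concert — transpose each note up.
Db5 to Eb5
B#3 to C##4
C3 to D3
B3 to C#4
Bb4 to C5
G3 to A3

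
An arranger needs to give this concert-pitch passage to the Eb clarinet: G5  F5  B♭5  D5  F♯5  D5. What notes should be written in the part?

E5 D5 G5 B4 D#5 B4

The Eb clarinet sounds a minor third above written, so the written part must be a minor third below concert — transpose each note down.
G5 becomes E5
F5 becomes D5
Bb5 becomes G5
D5 becomes B4
F#5 becomes D#5
D5 becomes B4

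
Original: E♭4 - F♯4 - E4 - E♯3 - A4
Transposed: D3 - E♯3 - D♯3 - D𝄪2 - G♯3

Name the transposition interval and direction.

down a minor ninth

From Eb4 to D3 is 9 letter names — a ninth of some quality.
D3 to Eb4 is 13 semitones, which makes it a minor ninth; the second version is lower, so the direction is down.
Checking another pair — A4 → G#3 — gives the same interval.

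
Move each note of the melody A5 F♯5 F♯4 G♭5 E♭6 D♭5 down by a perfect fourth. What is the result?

E5 C#5 C#4 Db5 Bb5 Ab4

A perfect fourth down from A5 gives E5.
F#5 down a perfect fourth is C#5.
F#4: a fourth down reaches C, and 5 semitones makes it C#4.
Gb5 down a perfect fourth is Db5.
Eb6 down a perfect fourth is Bb5.
A perfect fourth down from Db5 gives Ab4.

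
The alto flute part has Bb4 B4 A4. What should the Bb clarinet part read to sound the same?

First find concert pitch: the alto flute sounds a perfect fourth below written, so Bb4 B4 A4 sounds F4 F#4 E4.
Then write for Bb clarinet: it sounds a major second below written, so the part must be a major second above concert.
F4 → G4
F#4 → G#4
E4 → F#4

G4 G#4 F#4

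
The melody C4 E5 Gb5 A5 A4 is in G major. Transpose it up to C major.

F4 A5 Cb6 D6 D5

From G up to C is a perfect fourth; apply that to each pitch.
C4 -> F4
E5 -> A5
Gb5 -> Cb6
A5 -> D6
A4 -> D5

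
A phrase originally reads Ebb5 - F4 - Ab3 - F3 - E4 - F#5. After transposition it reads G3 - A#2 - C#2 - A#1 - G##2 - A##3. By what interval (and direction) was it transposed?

down a diminished thirteenth

From Ebb5 to G3 is 13 letter names — a thirteenth of some quality.
G3 to Ebb5 is 19 semitones, which makes it a diminished thirteenth; the second version is lower, so the direction is down.
Checking another pair — F#5 → A##3 — gives the same interval.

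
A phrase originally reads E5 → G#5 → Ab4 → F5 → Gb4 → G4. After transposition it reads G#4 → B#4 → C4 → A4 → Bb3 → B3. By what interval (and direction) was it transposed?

down a minor sixth

From E5 to G#4 is 6 letter names — a sixth of some quality.
G#4 to E5 is 8 semitones, which makes it a minor sixth; the second version is lower, so the direction is down.
Checking another pair — G4 → B3 — gives the same interval.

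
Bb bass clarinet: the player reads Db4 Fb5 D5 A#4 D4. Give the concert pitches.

Written C4 on the Bb bass clarinet sounds as Bb2, a major ninth lower; apply that shift to every note.
Db4 -> Cb3
Fb5 -> Ebb4
D5 -> C4
A#4 -> G#3
D4 -> C3

Cb3 Ebb4 C4 G#3 C3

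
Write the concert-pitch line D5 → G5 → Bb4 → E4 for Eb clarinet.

Written C4 sounds as Eb4 on the Eb clarinet, so concert pitches are written a minor third down.
D5 to B4
G5 to E5
Bb4 to G4
E4 to C#4

B4 E5 G4 C#4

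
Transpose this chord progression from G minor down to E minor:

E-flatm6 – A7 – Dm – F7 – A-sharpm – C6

G minor down to E minor is a minor third; each chord root moves by that interval while the quality stays the same.
E-flatm6: root E-flat down a minor third → C, giving Cm6.
A7: root A down a minor third → F#, giving F#7.
Dm: root D down a minor third → B, giving Bm.
F7: root F down a minor third → D, giving D7.
A-sharpm: root A-sharp down a minor third → F##, giving F##m.
C6: root C down a minor third → A, giving A6.

Cm6 F#7 Bm D7 F##m A6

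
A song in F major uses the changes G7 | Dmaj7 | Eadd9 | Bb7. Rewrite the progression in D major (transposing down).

F major down to D major is a minor third; each chord root moves by that interval while the quality stays the same.
G7: root G down a minor third → E, giving E7.
Dmaj7: root D down a minor third → B, giving Bmaj7.
Eadd9: root E down a minor third → C#, giving C#add9.
Bb7: root Bb down a minor third → G, giving G7.

E7 Bmaj7 C#add9 G7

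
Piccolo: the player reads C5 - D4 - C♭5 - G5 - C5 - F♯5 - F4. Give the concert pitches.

The piccolo sounds a perfect octave above written, so transpose each written note up a perfect octave.
C5 becomes C6
D4 becomes D5
Cb5 becomes Cb6
G5 becomes G6
C5 becomes C6
F#5 becomes F#6
F4 becomes F5

C6 D5 Cb6 G6 C6 F#6 F5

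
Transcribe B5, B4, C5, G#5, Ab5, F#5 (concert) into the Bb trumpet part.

C#6 C#5 D5 A#5 Bb5 G#5

The Bb trumpet sounds a major second below written, so the written part must be a major second above concert — transpose each note up.
B5 gives C#6
B4 gives C#5
C5 gives D5
G#5 gives A#5
Ab5 gives Bb5
F#5 gives G#5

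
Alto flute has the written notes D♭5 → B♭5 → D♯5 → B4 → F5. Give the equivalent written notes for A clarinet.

Cb5 Ab5 C#5 A4 Eb5

First find concert pitch: the alto flute sounds a perfect fourth below written, so D♭5 B♭5 D♯5 B4 F5 sounds Ab4 F5 A#4 F#4 C5.
Then write for A clarinet: it sounds a minor third below written, so the part must be a minor third above concert.
Ab4 → Cb5
F5 → Ab5
A#4 → C#5
F#4 → A4
C5 → Eb5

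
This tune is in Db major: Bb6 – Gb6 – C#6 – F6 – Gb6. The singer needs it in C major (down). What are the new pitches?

A6 F6 B#5 E6 F6

From Db down to C is a minor second; apply that to each pitch.
Bb6 → A6
Gb6 → F6
C#6 → B#5
F6 → E6
Gb6 → F6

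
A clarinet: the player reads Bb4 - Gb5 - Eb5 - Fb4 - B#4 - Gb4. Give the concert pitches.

G4 Eb5 C5 Db4 G##4 Eb4

The A clarinet sounds a minor third below written, so transpose each written note down a minor third.
Bb4 -> G4
Gb5 -> Eb5
Eb5 -> C5
Fb4 -> Db4
B#4 -> G##4
Gb4 -> Eb4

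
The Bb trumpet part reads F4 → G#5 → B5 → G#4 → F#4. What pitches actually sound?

Eb4 F#5 A5 F#4 E4

The Bb trumpet sounds a major second below written, so transpose each written note down a major second.
F4 to Eb4
G#5 to F#5
B5 to A5
G#4 to F#4
F#4 to E4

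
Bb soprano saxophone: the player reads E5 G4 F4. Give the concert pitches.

D5 F4 Eb4

The Bb soprano saxophone sounds a major second below written, so transpose each written note down a major second.
E5 becomes D5
G4 becomes F4
F4 becomes Eb4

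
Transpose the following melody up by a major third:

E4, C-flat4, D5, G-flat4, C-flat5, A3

G#4 Eb4 F#5 Bb4 Eb5 C#4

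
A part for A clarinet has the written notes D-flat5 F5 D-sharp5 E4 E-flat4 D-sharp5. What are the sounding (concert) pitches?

Bb4 D5 B#4 C#4 C4 B#4

The A clarinet sounds a minor third below written, so transpose each written note down a minor third.
Db5 → Bb4
F5 → D5
D#5 → B#4
E4 → C#4
Eb4 → C4
D#5 → B#4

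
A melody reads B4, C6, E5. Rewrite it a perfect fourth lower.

F#4 G5 B4

B4: a fourth down reaches F, and 5 semitones makes it F#4.
A perfect fourth down from C6 gives G5.
E5: a fourth down reaches B, and 5 semitones makes it B4.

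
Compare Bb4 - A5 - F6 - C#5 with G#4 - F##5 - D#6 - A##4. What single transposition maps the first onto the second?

From Bb4 to G#4 is 3 letter names — a third of some quality.
G#4 to Bb4 is 2 semitones, which makes it a diminished third; the second version is lower, so the direction is down.
Checking another pair — C#5 → A##4 — gives the same interval.

down a diminished third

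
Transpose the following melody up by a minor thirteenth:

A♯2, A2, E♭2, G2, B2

A#2 → F#4
A2 → F4
Eb2 → Cb4
G2 → Eb4
B2 → G4

F#4 F4 Cb4 Eb4 G4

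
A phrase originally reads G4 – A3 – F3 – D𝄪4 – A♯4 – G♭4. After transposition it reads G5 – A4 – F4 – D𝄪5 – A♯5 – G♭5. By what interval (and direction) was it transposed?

up a perfect octave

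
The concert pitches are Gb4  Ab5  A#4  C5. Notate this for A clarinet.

Bbb4 Cb6 C#5 Eb5

Written C4 sounds as A3 on the A clarinet, so concert pitches are written a minor third up.
Gb4 -> Bbb4
Ab5 -> Cb6
A#4 -> C#5
C5 -> Eb5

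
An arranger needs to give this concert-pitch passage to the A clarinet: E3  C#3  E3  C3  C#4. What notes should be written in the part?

G3 E3 G3 Eb3 E4

Written C4 sounds as A3 on the A clarinet, so concert pitches are written a minor third up.
E3 becomes G3
C#3 becomes E3
E3 becomes G3
C3 becomes Eb3
C#4 becomes E4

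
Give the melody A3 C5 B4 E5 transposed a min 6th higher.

F4 Ab5 G5 C6

A3 → F4
C5 → Ab5
B4 → G5
E5 → C6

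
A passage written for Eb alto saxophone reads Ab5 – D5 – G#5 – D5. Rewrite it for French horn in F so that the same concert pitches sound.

Gb5 C5 F#5 C5

First find concert pitch: the Eb alto saxophone sounds a major sixth below written, so Ab5 D5 G#5 D5 sounds Cb5 F4 B4 F4.
Then write for French horn in F: it sounds a perfect fifth below written, so the part must be a perfect fifth above concert.
Cb5 → Gb5
F4 → C5
B4 → F#5
F4 → C5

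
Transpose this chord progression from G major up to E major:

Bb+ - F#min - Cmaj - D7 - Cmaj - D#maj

G+ D#min Amaj B7 Amaj B#maj

G major up to E major is a major sixth; each chord root moves by that interval while the quality stays the same.
Bb+: root Bb up a major sixth → G, giving G+.
F#min: root F# up a major sixth → D#, giving D#min.
Cmaj: root C up a major sixth → A, giving Amaj.
D7: root D up a major sixth → B, giving B7.
Cmaj: root C up a major sixth → A, giving Amaj.
D#maj: root D# up a major sixth → B#, giving B#maj.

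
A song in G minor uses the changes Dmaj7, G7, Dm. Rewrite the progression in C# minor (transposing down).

G#maj7 C#7 G#m

G minor down to C# minor is a diminished fifth; each chord root moves by that interval while the quality stays the same.
Dmaj7: root D down a diminished fifth → G#, giving G#maj7.
G7: root G down a diminished fifth → C#, giving C#7.
Dm: root D down a diminished fifth → G#, giving G#m.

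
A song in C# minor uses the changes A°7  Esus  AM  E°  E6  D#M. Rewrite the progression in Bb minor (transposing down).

Gb°7 Dbsus GbM Db° Db6 CM

C# minor down to Bb minor is an augmented second; each chord root moves by that interval while the quality stays the same.
A°7: root A down an augmented second → Gb, giving Gb°7.
Esus: root E down an augmented second → Db, giving Dbsus.
AM: root A down an augmented second → Gb, giving GbM.
E°: root E down an augmented second → Db, giving Db°.
E6: root E down an augmented second → Db, giving Db6.
D#M: root D# down an augmented second → C, giving CM.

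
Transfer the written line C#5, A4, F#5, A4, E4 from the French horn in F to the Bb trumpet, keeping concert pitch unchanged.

First find concert pitch: the French horn in F sounds a perfect fifth below written, so C#5 A4 F#5 A4 E4 sounds F#4 D4 B4 D4 A3.
Then write for Bb trumpet: it sounds a major second below written, so the part must be a major second above concert.
F#4 → G#4
D4 → E4
B4 → C#5
D4 → E4
A3 → B3

G#4 E4 C#5 E4 B3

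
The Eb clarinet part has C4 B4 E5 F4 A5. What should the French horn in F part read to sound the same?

First find concert pitch: the Eb clarinet sounds a minor third above written, so C4 B4 E5 F4 A5 sounds Eb4 D5 G5 Ab4 C6.
Then write for French horn in F: it sounds a perfect fifth below written, so the part must be a perfect fifth above concert.
Eb4 → Bb4
D5 → A5
G5 → D6
Ab4 → Eb5
C6 → G6

Bb4 A5 D6 Eb5 G6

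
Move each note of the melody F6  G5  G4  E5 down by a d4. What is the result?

F6 → C#6
G5 → D#5
G4 → D#4
E5 → B#4

C#6 D#5 D#4 B#4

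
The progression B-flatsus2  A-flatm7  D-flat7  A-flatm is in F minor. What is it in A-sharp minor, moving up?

F minor up to A-sharp minor is an augmented third; each chord root moves by that interval while the quality stays the same.
B-flatsus2: root B-flat up an augmented third → D#, giving D#sus2.
A-flatm7: root A-flat up an augmented third → C#, giving C#m7.
D-flat7: root D-flat up an augmented third → F#, giving F#7.
A-flatm: root A-flat up an augmented third → C#, giving C#m.

D#sus2 C#m7 F#7 C#m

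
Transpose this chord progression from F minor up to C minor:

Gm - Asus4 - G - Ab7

F minor up to C minor is a perfect fifth; each chord root moves by that interval while the quality stays the same.
Gm: root G up a perfect fifth → D, giving Dm.
Asus4: root A up a perfect fifth → E, giving Esus4.
G: root G up a perfect fifth → D, giving D.
Ab7: root Ab up a perfect fifth → Eb, giving Eb7.

Dm Esus4 D Eb7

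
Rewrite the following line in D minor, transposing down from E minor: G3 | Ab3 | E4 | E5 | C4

From E down to D is a major second; apply that to each pitch.
G3 becomes F3
Ab3 becomes Gb3
E4 becomes D4
E5 becomes D5
C4 becomes Bb3

F3 Gb3 D4 D5 Bb3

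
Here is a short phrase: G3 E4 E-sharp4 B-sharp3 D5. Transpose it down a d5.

C#3 A#3 A##3 E##3 G#4

G3 to C#3
E4 to A#3
E#4 to A##3
B#3 to E##3
D5 to G#4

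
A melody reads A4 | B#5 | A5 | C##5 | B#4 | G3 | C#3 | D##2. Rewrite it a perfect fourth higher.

A4 gives D5
B#5 gives E#6
A5 gives D6
C##5 gives F##5
B#4 gives E#5
G3 gives C4
C#3 gives F#3
D##2 gives G##2

D5 E#6 D6 F##5 E#5 C4 F#3 G##2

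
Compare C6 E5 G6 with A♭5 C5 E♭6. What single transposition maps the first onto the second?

down a major third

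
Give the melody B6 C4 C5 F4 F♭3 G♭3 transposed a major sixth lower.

D6 Eb3 Eb4 Ab3 Abb2 Bbb2

B6 → D6
C4 → Eb3
C5 → Eb4
F4 → Ab3
Fb3 → Abb2
Gb3 → Bbb2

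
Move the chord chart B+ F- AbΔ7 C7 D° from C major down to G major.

F#+ C- EbΔ7 G7 A°

C major down to G major is a perfect fourth; each chord root moves by that interval while the quality stays the same.
B+: root B down a perfect fourth → F#, giving F#+.
F-: root F down a perfect fourth → C, giving C-.
AbΔ7: root Ab down a perfect fourth → Eb, giving EbΔ7.
C7: root C down a perfect fourth → G, giving G7.
D°: root D down a perfect fourth → A, giving A°.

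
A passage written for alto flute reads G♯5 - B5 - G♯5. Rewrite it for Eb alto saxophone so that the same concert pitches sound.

First find concert pitch: the alto flute sounds a perfect fourth below written, so G♯5 B5 G♯5 sounds D#5 F#5 D#5.
Then write for Eb alto saxophone: it sounds a major sixth below written, so the part must be a major sixth above concert.
D#5 → B#5
F#5 → D#6
D#5 → B#5

B#5 D#6 B#5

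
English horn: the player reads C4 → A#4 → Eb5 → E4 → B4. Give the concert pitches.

The English horn sounds a perfect fifth below written, so transpose each written note down a perfect fifth.
C4 to F3
A#4 to D#4
Eb5 to Ab4
E4 to A3
B4 to E4

F3 D#4 Ab4 A3 E4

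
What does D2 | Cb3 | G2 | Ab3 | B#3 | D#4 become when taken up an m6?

Bb2 Abb3 Eb3 Fb4 G#4 B4

D2 up a minor sixth is Bb2.
Cb3: a sixth up reaches A, and 8 semitones makes it Abb3.
G2: a sixth up reaches E, and 8 semitones makes it Eb3.
Ab3 up a minor sixth is Fb4.
B#3: a sixth up reaches G, and 8 semitones makes it G#4.
A minor sixth up from D#4 gives B4.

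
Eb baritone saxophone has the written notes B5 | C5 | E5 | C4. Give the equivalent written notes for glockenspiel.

D2 Eb1 G1 Eb0

First find concert pitch: the Eb baritone saxophone sounds a major thirteenth below written, so B5 C5 E5 C4 sounds D4 Eb3 G3 Eb2.
Then write for glockenspiel: it sounds a perfect fifteenth above written, so the part must be a perfect fifteenth below concert.
D4 → D2
Eb3 → Eb1
G3 → G1
Eb2 → Eb0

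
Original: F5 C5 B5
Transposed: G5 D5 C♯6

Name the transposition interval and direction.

up a major second

From F5 to G5 is 2 letter names — a second of some quality.
F5 to G5 is 2 semitones, which makes it a major second; the second version is higher, so the direction is up.
Checking another pair — B5 → C#6 — gives the same interval.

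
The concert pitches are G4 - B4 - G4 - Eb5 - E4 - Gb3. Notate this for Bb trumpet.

A4 C#5 A4 F5 F#4 Ab3

Written C4 sounds as Bb3 on the Bb trumpet, so concert pitches are written a major second up.
G4 → A4
B4 → C#5
G4 → A4
Eb5 → F5
E4 → F#4
Gb3 → Ab3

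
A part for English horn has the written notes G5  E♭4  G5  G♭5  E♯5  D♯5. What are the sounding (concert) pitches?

Written C4 on the English horn sounds as F3, a perfect fifth lower; apply that shift to every note.
G5 -> C5
Eb4 -> Ab3
G5 -> C5
Gb5 -> Cb5
E#5 -> A#4
D#5 -> G#4

C5 Ab3 C5 Cb5 A#4 G#4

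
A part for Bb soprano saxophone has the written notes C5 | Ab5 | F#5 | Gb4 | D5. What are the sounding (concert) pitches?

Written C4 on the Bb soprano saxophone sounds as Bb3, a major second lower; apply that shift to every note.
C5 -> Bb4
Ab5 -> Gb5
F#5 -> E5
Gb4 -> Fb4
D5 -> C5

Bb4 Gb5 E5 Fb4 C5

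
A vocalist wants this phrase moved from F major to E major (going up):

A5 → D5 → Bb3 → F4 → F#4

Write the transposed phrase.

G#6 C#6 A4 E5 E#5

From F up to E is a major seventh; apply that to each pitch.
A5 to G#6
D5 to C#6
Bb3 to A4
F4 to E5
F#4 to E#5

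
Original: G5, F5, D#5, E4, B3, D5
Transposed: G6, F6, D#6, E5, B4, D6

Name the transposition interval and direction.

From G5 to G6 is 8 letter names — an octave of some quality.
G5 to G6 is 12 semitones, which makes it a perfect octave; the second version is higher, so the direction is up.
Checking another pair — D5 → D6 — gives the same interval.

up a perfect octave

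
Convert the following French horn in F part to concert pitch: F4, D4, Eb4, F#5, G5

Bb3 G3 Ab3 B4 C5

Written C4 on the French horn in F sounds as F3, a perfect fifth lower; apply that shift to every note.
F4 becomes Bb3
D4 becomes G3
Eb4 becomes Ab3
F#5 becomes B4
G5 becomes C5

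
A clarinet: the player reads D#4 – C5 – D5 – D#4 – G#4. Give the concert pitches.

B#3 A4 B4 B#3 E#4

Written C4 on the A clarinet sounds as A3, a minor third lower; apply that shift to every note.
D#4 → B#3
C5 → A4
D5 → B4
D#4 → B#3
G#4 → E#4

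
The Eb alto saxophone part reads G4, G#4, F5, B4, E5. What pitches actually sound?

Bb3 B3 Ab4 D4 G4

The Eb alto saxophone sounds a major sixth below written, so transpose each written note down a major sixth.
G4 becomes Bb3
G#4 becomes B3
F5 becomes Ab4
B4 becomes D4
E5 becomes G4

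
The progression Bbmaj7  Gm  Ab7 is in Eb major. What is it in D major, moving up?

Eb major up to D major is a major seventh; each chord root moves by that interval while the quality stays the same.
Bbmaj7: root Bb up a major seventh → A, giving Amaj7.
Gm: root G up a major seventh → F#, giving F#m.
Ab7: root Ab up a major seventh → G, giving G7.

Amaj7 F#m G7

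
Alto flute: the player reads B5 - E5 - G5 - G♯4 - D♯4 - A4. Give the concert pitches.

Written C4 on the alto flute sounds as G3, a perfect fourth lower; apply that shift to every note.
B5 becomes F#5
E5 becomes B4
G5 becomes D5
G#4 becomes D#4
D#4 becomes A#3
A4 becomes E4

F#5 B4 D5 D#4 A#3 E4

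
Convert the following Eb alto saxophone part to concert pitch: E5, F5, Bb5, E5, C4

G4 Ab4 Db5 G4 Eb3

Written C4 on the Eb alto saxophone sounds as Eb3, a major sixth lower; apply that shift to every note.
E5 gives G4
F5 gives Ab4
Bb5 gives Db5
E5 gives G4
C4 gives Eb3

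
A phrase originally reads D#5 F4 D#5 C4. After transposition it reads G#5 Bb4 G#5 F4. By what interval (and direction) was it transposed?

From D#5 to G#5 is 4 letter names — a fourth of some quality.
D#5 to G#5 is 5 semitones, which makes it a perfect fourth; the second version is higher, so the direction is up.
Checking another pair — C4 → F4 — gives the same interval.

up a perfect fourth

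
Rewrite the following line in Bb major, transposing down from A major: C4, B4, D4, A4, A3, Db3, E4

Db3 C4 Eb3 Bb3 Bb2 Ebb2 F3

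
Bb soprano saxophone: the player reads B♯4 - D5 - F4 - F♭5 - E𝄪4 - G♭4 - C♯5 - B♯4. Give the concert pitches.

The Bb soprano saxophone sounds a major second below written, so transpose each written note down a major second.
B#4 → A#4
D5 → C5
F4 → Eb4
Fb5 → Ebb5
E##4 → D##4
Gb4 → Fb4
C#5 → B4
B#4 → A#4

A#4 C5 Eb4 Ebb5 D##4 Fb4 B4 A#4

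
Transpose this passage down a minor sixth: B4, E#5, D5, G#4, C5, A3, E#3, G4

D#4 G##4 F#4 B#3 E4 C#3 G##2 B3

B4 down a minor sixth is D#4.
E#5 down a minor sixth is G##4.
D5: a sixth down reaches F, and 8 semitones makes it F#4.
G#4 down a minor sixth is B#3.
C5: a sixth down reaches E, and 8 semitones makes it E4.
A3 down a minor sixth is C#3.
E#3 down a minor sixth is G##2.
A minor sixth down from G4 gives B3.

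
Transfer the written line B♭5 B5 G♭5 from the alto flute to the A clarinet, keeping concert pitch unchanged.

Ab5 A5 Fb5

First find concert pitch: the alto flute sounds a perfect fourth below written, so B♭5 B5 G♭5 sounds F5 F#5 Db5.
Then write for A clarinet: it sounds a minor third below written, so the part must be a minor third above concert.
F5 → Ab5
F#5 → A5
Db5 → Fb5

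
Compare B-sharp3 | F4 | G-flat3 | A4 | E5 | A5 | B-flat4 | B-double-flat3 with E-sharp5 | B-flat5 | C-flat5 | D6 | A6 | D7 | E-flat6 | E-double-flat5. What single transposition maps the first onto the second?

Take the first pair: B#3 → E#5. B to E spans 11 letter names, so the interval is some kind of eleventh.
B#3 to E#5 is 17 semitones, which makes it a perfect eleventh; the second version is higher, so the direction is up.
Checking another pair — Bbb3 → Ebb5 — gives the same interval.

up a perfect eleventh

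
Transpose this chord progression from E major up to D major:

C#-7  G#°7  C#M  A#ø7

B-7 F#°7 BM G#ø7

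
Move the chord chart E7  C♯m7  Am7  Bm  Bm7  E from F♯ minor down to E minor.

F♯ minor down to E minor is a major second; each chord root moves by that interval while the quality stays the same.
E7: root E down a major second → D, giving D7.
C♯m7: root C♯ down a major second → B, giving Bm7.
Am7: root A down a major second → G, giving Gm7.
Bm: root B down a major second → A, giving Am.
Bm7: root B down a major second → A, giving Am7.
E: root E down a major second → D, giving D.

D7 Bm7 Gm7 Am Am7 D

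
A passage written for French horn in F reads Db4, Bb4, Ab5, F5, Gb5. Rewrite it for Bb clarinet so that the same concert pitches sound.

Ab3 F4 Eb5 C5 Db5

First find concert pitch: the French horn in F sounds a perfect fifth below written, so Db4 Bb4 Ab5 F5 Gb5 sounds Gb3 Eb4 Db5 Bb4 Cb5.
Then write for Bb clarinet: it sounds a major second below written, so the part must be a major second above concert.
Gb3 → Ab3
Eb4 → F4
Db5 → Eb5
Bb4 → C5
Cb5 → Db5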